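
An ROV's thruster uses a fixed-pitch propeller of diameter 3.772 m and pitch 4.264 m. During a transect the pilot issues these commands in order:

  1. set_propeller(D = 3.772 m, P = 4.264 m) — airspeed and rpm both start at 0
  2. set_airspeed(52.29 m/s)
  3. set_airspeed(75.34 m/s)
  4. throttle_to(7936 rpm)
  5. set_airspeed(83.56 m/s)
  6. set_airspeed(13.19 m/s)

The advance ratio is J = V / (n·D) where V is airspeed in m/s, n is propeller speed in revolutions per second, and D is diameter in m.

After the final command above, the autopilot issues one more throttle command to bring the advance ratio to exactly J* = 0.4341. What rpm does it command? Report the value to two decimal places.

set_propeller: D = 3.772 m, P = 4.264 m (p = P/D = 1.130435); state ← (V=0, rpm=0)
set_airspeed(52.29): V ← 52.29 m/s
set_airspeed(75.34): V ← 75.34 m/s
throttle_to(7936): rpm ← 7936
set_airspeed(83.56): V ← 83.56 m/s
set_airspeed(13.19): V ← 13.19 m/s
final state: V = 13.19 m/s, rpm = 7936 → n = rpm/60 = 132.266667 rev/s
target J* = 0.4341; solve J* = V/(n·D) for n: n = V/(J*·D) = 13.19/(0.4341 × 3.772) = 8.055330 rev/s
rpm = 60·n = 483.319788

rpm = 483.32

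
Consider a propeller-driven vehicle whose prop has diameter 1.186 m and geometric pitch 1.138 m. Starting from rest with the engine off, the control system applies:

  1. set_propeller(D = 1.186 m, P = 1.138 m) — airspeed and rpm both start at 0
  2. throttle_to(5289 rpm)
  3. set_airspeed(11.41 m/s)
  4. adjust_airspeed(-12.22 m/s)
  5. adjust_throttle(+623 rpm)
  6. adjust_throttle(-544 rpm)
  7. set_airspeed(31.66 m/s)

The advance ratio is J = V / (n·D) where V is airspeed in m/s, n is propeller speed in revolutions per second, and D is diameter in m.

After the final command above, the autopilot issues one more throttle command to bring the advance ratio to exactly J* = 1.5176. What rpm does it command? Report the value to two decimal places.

rpm = 1055.41

set_propeller: D = 1.186 m, P = 1.138 m (p = P/D = 0.959528); state ← (V=0, rpm=0)
throttle_to(5289): rpm ← 5289
set_airspeed(11.41): V ← 11.41 m/s
adjust_airspeed(-12.22): V ← 11.41 -12.22 = -0.81 m/s
adjust_throttle(+623): rpm ← 5289 +623 = 5912
adjust_throttle(-544): rpm ← 5912 -544 = 5368
set_airspeed(31.66): V ← 31.66 m/s
final state: V = 31.66 m/s, rpm = 5368 → n = rpm/60 = 89.466667 rev/s
target J* = 1.5176; solve J* = V/(n·D) for n: n = V/(J*·D) = 31.66/(1.5176 × 1.186) = 17.590124 rev/s
rpm = 60·n = 1055.407446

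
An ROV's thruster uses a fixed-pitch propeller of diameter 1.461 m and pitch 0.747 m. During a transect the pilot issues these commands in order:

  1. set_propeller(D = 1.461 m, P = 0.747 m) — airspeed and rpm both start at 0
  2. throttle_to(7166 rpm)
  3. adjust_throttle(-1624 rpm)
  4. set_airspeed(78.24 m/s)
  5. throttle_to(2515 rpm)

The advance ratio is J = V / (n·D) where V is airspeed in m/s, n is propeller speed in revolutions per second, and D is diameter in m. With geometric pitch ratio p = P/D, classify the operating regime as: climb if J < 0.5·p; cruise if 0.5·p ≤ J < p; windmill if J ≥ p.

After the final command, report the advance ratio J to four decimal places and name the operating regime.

J = 1.2776, regime = windmill

set_propeller: D = 1.461 m, P = 0.747 m (p = P/D = 0.511294); state ← (V=0, rpm=0)
throttle_to(7166): rpm ← 7166
adjust_throttle(-1624): rpm ← 7166 -1624 = 5542
set_airspeed(78.24): V ← 78.24 m/s
throttle_to(2515): rpm ← 2515
final state: V = 78.24 m/s, rpm = 2515 → n = rpm/60 = 41.916667 rev/s
J = V / (n·D) = 78.24 / (41.916667 × 1.461) = 1.277591
regime bands: climb J<0.2556 | cruise [0.2556, 0.5113) | windmill J≥0.5113
J = 1.2776 → windmill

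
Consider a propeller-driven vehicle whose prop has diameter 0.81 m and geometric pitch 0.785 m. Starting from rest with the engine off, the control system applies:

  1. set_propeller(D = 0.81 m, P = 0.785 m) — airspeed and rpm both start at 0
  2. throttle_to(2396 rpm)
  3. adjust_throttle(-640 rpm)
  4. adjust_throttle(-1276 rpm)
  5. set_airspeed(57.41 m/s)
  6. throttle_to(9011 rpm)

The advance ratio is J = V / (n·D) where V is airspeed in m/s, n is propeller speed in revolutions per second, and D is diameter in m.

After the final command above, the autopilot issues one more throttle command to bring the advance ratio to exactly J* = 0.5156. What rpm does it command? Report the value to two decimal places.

set_propeller: D = 0.81 m, P = 0.785 m (p = P/D = 0.969136); state ← (V=0, rpm=0)
throttle_to(2396): rpm ← 2396
adjust_throttle(-640): rpm ← 2396 -640 = 1756
adjust_throttle(-1276): rpm ← 1756 -1276 = 480
set_airspeed(57.41): V ← 57.41 m/s
throttle_to(9011): rpm ← 9011
final state: V = 57.41 m/s, rpm = 9011 → n = rpm/60 = 150.183333 rev/s
target J* = 0.5156; solve J* = V/(n·D) for n: n = V/(J*·D) = 57.41/(0.5156 × 0.81) = 137.464203 rev/s
rpm = 60·n = 8247.852197

rpm = 8247.85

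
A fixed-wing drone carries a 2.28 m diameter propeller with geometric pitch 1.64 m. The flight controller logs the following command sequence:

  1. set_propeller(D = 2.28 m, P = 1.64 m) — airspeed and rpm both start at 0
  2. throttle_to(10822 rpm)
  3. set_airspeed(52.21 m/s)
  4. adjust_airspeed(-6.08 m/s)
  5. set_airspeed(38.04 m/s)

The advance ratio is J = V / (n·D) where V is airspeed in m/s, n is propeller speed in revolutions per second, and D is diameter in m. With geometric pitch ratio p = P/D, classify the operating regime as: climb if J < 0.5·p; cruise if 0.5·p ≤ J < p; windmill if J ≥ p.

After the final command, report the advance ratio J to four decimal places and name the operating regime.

J = 0.0925, regime = climb

set_propeller: D = 2.28 m, P = 1.64 m (p = P/D = 0.719298); state ← (V=0, rpm=0)
throttle_to(10822): rpm ← 10822
set_airspeed(52.21): V ← 52.21 m/s
adjust_airspeed(-6.08): V ← 52.21 -6.08 = 46.13 m/s
set_airspeed(38.04): V ← 38.04 m/s
final state: V = 38.04 m/s, rpm = 10822 → n = rpm/60 = 180.366667 rev/s
J = V / (n·D) = 38.04 / (180.366667 × 2.28) = 0.092502
regime bands: climb J<0.3596 | cruise [0.3596, 0.7193) | windmill J≥0.7193
J = 0.0925 → climb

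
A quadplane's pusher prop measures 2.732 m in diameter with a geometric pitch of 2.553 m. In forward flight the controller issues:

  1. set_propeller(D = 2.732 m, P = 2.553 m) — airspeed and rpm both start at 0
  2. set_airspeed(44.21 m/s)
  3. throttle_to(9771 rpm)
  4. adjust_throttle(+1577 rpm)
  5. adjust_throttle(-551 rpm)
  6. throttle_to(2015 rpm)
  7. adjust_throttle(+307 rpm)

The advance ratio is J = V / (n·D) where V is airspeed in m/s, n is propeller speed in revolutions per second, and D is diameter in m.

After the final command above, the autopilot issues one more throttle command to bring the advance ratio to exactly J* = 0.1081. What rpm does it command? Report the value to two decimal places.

set_propeller: D = 2.732 m, P = 2.553 m (p = P/D = 0.934480); state ← (V=0, rpm=0)
set_airspeed(44.21): V ← 44.21 m/s
throttle_to(9771): rpm ← 9771
adjust_throttle(+1577): rpm ← 9771 +1577 = 11348
adjust_throttle(-551): rpm ← 11348 -551 = 10797
throttle_to(2015): rpm ← 2015
adjust_throttle(+307): rpm ← 2015 +307 = 2322
final state: V = 44.21 m/s, rpm = 2322 → n = rpm/60 = 38.700000 rev/s
target J* = 0.1081; solve J* = V/(n·D) for n: n = V/(J*·D) = 44.21/(0.1081 × 2.732) = 149.697355 rev/s
rpm = 60·n = 8981.841281

rpm = 8981.84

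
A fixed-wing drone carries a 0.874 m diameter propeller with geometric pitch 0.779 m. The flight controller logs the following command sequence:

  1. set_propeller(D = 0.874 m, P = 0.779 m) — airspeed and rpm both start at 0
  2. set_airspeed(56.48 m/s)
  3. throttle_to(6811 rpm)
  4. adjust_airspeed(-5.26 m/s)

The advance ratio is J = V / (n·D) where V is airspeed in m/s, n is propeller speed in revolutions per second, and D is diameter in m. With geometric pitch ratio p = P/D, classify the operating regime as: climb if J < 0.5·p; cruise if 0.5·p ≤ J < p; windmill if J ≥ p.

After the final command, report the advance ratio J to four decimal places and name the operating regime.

set_propeller: D = 0.874 m, P = 0.779 m (p = P/D = 0.891304); state ← (V=0, rpm=0)
set_airspeed(56.48): V ← 56.48 m/s
throttle_to(6811): rpm ← 6811
adjust_airspeed(-5.26): V ← 56.48 -5.26 = 51.22 m/s
final state: V = 51.22 m/s, rpm = 6811 → n = rpm/60 = 113.516667 rev/s
J = V / (n·D) = 51.22 / (113.516667 × 0.874) = 0.516260
regime bands: climb J<0.4457 | cruise [0.4457, 0.8913) | windmill J≥0.8913
J = 0.5163 → cruise

J = 0.5163, regime = cruise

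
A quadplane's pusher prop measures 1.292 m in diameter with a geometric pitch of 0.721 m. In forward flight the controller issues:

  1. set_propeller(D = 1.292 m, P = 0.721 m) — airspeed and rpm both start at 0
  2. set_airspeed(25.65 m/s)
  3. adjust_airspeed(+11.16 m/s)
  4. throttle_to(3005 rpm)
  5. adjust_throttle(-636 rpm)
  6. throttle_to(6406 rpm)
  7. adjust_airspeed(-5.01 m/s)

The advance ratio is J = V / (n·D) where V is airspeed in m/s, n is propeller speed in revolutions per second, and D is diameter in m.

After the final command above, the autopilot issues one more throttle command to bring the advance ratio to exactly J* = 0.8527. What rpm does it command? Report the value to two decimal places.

set_propeller: D = 1.292 m, P = 0.721 m (p = P/D = 0.558050); state ← (V=0, rpm=0)
set_airspeed(25.65): V ← 25.65 m/s
adjust_airspeed(+11.16): V ← 25.65 +11.16 = 36.81 m/s
throttle_to(3005): rpm ← 3005
adjust_throttle(-636): rpm ← 3005 -636 = 2369
throttle_to(6406): rpm ← 6406
adjust_airspeed(-5.01): V ← 36.81 -5.01 = 31.8 m/s
final state: V = 31.8 m/s, rpm = 6406 → n = rpm/60 = 106.766667 rev/s
target J* = 0.8527; solve J* = V/(n·D) for n: n = V/(J*·D) = 31.8/(0.8527 × 1.292) = 28.864786 rev/s
rpm = 60·n = 1731.887165

rpm = 1731.89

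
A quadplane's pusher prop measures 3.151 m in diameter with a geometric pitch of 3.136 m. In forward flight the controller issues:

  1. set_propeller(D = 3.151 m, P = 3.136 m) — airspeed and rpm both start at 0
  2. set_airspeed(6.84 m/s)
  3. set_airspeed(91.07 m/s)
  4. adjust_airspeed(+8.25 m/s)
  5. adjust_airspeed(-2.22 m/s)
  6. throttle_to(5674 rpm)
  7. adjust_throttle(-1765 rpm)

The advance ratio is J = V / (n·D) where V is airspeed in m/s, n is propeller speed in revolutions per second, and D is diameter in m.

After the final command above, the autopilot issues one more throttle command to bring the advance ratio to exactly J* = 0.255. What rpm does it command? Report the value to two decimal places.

set_propeller: D = 3.151 m, P = 3.136 m (p = P/D = 0.995240); state ← (V=0, rpm=0)
set_airspeed(6.84): V ← 6.84 m/s
set_airspeed(91.07): V ← 91.07 m/s
adjust_airspeed(+8.25): V ← 91.07 +8.25 = 99.32 m/s
adjust_airspeed(-2.22): V ← 99.32 -2.22 = 97.1 m/s
throttle_to(5674): rpm ← 5674
adjust_throttle(-1765): rpm ← 5674 -1765 = 3909
final state: V = 97.1 m/s, rpm = 3909 → n = rpm/60 = 65.150000 rev/s
target J* = 0.255; solve J* = V/(n·D) for n: n = V/(J*·D) = 97.1/(0.255 × 3.151) = 120.845545 rev/s
rpm = 60·n = 7250.732727

rpm = 7250.73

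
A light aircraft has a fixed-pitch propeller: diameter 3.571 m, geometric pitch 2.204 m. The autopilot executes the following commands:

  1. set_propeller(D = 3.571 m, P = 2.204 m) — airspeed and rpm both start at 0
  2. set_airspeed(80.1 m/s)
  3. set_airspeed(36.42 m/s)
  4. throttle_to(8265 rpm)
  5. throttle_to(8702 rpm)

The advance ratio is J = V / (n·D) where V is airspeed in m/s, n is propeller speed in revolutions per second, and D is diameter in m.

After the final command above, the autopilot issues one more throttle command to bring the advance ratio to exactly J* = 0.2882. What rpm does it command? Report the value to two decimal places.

set_propeller: D = 3.571 m, P = 2.204 m (p = P/D = 0.617194); state ← (V=0, rpm=0)
set_airspeed(80.1): V ← 80.1 m/s
set_airspeed(36.42): V ← 36.42 m/s
throttle_to(8265): rpm ← 8265
throttle_to(8702): rpm ← 8702
final state: V = 36.42 m/s, rpm = 8702 → n = rpm/60 = 145.033333 rev/s
target J* = 0.2882; solve J* = V/(n·D) for n: n = V/(J*·D) = 36.42/(0.2882 × 3.571) = 35.388008 rev/s
rpm = 60·n = 2123.280470

rpm = 2123.28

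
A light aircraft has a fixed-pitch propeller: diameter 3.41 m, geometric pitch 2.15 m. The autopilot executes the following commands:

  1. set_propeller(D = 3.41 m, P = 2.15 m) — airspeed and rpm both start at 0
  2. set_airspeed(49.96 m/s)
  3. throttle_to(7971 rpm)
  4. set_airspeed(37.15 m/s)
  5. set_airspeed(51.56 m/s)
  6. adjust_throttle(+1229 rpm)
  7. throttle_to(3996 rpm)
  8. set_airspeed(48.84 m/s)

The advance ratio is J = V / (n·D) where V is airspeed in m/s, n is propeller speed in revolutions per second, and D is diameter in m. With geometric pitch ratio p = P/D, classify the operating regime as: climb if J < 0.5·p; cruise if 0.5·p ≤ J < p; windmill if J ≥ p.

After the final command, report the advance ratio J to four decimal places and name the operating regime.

J = 0.2151, regime = climb

set_propeller: D = 3.41 m, P = 2.15 m (p = P/D = 0.630499); state ← (V=0, rpm=0)
set_airspeed(49.96): V ← 49.96 m/s
throttle_to(7971): rpm ← 7971
set_airspeed(37.15): V ← 37.15 m/s
set_airspeed(51.56): V ← 51.56 m/s
adjust_throttle(+1229): rpm ← 7971 +1229 = 9200
throttle_to(3996): rpm ← 3996
set_airspeed(48.84): V ← 48.84 m/s
final state: V = 48.84 m/s, rpm = 3996 → n = rpm/60 = 66.600000 rev/s
J = V / (n·D) = 48.84 / (66.600000 × 3.41) = 0.215054
regime bands: climb J<0.3152 | cruise [0.3152, 0.6305) | windmill J≥0.6305
J = 0.2151 → climb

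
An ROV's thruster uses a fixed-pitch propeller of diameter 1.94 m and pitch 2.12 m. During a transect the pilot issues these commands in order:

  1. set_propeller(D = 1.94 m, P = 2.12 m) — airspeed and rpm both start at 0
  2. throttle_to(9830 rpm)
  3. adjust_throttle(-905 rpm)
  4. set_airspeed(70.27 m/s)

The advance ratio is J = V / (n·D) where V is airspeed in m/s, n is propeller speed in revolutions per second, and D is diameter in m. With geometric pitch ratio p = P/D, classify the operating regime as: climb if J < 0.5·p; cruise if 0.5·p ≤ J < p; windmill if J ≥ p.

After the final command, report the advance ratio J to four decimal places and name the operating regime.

J = 0.2435, regime = climb

set_propeller: D = 1.94 m, P = 2.12 m (p = P/D = 1.092784); state ← (V=0, rpm=0)
throttle_to(9830): rpm ← 9830
adjust_throttle(-905): rpm ← 9830 -905 = 8925
set_airspeed(70.27): V ← 70.27 m/s
final state: V = 70.27 m/s, rpm = 8925 → n = rpm/60 = 148.750000 rev/s
J = V / (n·D) = 70.27 / (148.750000 × 1.94) = 0.243507
regime bands: climb J<0.5464 | cruise [0.5464, 1.0928) | windmill J≥1.0928
J = 0.2435 → climb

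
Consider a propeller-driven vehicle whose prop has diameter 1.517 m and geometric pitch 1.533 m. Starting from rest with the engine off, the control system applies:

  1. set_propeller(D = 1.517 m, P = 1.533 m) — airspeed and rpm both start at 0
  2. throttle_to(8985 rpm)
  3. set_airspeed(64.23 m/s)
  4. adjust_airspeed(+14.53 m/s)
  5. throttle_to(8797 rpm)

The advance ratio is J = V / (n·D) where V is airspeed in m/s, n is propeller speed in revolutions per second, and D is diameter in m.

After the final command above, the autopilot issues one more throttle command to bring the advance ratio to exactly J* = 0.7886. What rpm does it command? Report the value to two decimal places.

set_propeller: D = 1.517 m, P = 1.533 m (p = P/D = 1.010547); state ← (V=0, rpm=0)
throttle_to(8985): rpm ← 8985
set_airspeed(64.23): V ← 64.23 m/s
adjust_airspeed(+14.53): V ← 64.23 +14.53 = 78.76 m/s
throttle_to(8797): rpm ← 8797
final state: V = 78.76 m/s, rpm = 8797 → n = rpm/60 = 146.616667 rev/s
target J* = 0.7886; solve J* = V/(n·D) for n: n = V/(J*·D) = 78.76/(0.7886 × 1.517) = 65.835987 rev/s
rpm = 60·n = 3950.159249

rpm = 3950.16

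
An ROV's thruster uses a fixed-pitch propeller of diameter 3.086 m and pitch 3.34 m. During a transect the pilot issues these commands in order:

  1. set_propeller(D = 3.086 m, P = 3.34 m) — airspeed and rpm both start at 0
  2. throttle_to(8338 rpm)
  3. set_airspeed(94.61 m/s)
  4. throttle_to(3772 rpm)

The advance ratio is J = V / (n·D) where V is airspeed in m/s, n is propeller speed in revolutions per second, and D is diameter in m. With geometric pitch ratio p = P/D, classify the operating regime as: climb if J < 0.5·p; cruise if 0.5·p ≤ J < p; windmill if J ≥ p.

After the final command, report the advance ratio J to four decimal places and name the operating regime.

J = 0.4877, regime = climb

set_propeller: D = 3.086 m, P = 3.34 m (p = P/D = 1.082307); state ← (V=0, rpm=0)
throttle_to(8338): rpm ← 8338
set_airspeed(94.61): V ← 94.61 m/s
throttle_to(3772): rpm ← 3772
final state: V = 94.61 m/s, rpm = 3772 → n = rpm/60 = 62.866667 rev/s
J = V / (n·D) = 94.61 / (62.866667 × 3.086) = 0.487664
regime bands: climb J<0.5412 | cruise [0.5412, 1.0823) | windmill J≥1.0823
J = 0.4877 → climb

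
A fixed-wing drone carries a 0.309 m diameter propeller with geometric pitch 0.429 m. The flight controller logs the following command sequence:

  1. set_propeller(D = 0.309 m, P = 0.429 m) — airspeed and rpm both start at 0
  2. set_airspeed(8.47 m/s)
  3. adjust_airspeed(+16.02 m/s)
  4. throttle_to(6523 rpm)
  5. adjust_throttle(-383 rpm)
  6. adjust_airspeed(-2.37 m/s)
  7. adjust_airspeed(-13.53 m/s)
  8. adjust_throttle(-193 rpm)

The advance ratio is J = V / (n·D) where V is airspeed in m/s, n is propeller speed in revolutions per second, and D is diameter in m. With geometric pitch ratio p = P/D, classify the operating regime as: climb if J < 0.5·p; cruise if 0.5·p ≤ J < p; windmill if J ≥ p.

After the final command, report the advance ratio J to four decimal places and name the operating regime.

J = 0.2805, regime = climb

set_propeller: D = 0.309 m, P = 0.429 m (p = P/D = 1.388350); state ← (V=0, rpm=0)
set_airspeed(8.47): V ← 8.47 m/s
adjust_airspeed(+16.02): V ← 8.47 +16.02 = 24.49 m/s
throttle_to(6523): rpm ← 6523
adjust_throttle(-383): rpm ← 6523 -383 = 6140
adjust_airspeed(-2.37): V ← 24.49 -2.37 = 22.12 m/s
adjust_airspeed(-13.53): V ← 22.12 -13.53 = 8.59 m/s
adjust_throttle(-193): rpm ← 6140 -193 = 5947
final state: V = 8.59 m/s, rpm = 5947 → n = rpm/60 = 99.116667 rev/s
J = V / (n·D) = 8.59 / (99.116667 × 0.309) = 0.280471
regime bands: climb J<0.6942 | cruise [0.6942, 1.3883) | windmill J≥1.3883
J = 0.2805 → climb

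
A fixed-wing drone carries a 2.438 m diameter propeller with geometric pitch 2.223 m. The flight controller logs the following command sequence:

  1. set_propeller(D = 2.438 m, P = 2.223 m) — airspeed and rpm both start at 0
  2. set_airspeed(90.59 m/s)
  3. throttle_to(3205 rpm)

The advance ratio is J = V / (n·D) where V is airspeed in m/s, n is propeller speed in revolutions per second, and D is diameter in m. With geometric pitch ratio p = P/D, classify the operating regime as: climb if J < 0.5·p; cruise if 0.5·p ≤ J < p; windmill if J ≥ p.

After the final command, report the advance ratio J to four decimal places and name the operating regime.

set_propeller: D = 2.438 m, P = 2.223 m (p = P/D = 0.911813); state ← (V=0, rpm=0)
set_airspeed(90.59): V ← 90.59 m/s
throttle_to(3205): rpm ← 3205
final state: V = 90.59 m/s, rpm = 3205 → n = rpm/60 = 53.416667 rev/s
J = V / (n·D) = 90.59 / (53.416667 × 2.438) = 0.695616
regime bands: climb J<0.4559 | cruise [0.4559, 0.9118) | windmill J≥0.9118
J = 0.6956 → cruise

J = 0.6956, regime = cruise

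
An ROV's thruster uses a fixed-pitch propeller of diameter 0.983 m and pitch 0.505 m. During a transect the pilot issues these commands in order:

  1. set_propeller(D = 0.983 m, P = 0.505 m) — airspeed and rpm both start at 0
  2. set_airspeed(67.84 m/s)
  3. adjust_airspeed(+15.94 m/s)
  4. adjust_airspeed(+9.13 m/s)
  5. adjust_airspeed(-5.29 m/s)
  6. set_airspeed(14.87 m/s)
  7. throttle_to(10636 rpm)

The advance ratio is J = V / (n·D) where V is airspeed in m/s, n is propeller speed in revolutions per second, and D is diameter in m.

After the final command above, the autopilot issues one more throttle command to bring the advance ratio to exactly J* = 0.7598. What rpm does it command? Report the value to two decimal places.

set_propeller: D = 0.983 m, P = 0.505 m (p = P/D = 0.513733); state ← (V=0, rpm=0)
set_airspeed(67.84): V ← 67.84 m/s
adjust_airspeed(+15.94): V ← 67.84 +15.94 = 83.78 m/s
adjust_airspeed(+9.13): V ← 83.78 +9.13 = 92.91 m/s
adjust_airspeed(-5.29): V ← 92.91 -5.29 = 87.62 m/s
set_airspeed(14.87): V ← 14.87 m/s
throttle_to(10636): rpm ← 10636
final state: V = 14.87 m/s, rpm = 10636 → n = rpm/60 = 177.266667 rev/s
target J* = 0.7598; solve J* = V/(n·D) for n: n = V/(J*·D) = 14.87/(0.7598 × 0.983) = 19.909400 rev/s
rpm = 60·n = 1194.563971

rpm = 1194.56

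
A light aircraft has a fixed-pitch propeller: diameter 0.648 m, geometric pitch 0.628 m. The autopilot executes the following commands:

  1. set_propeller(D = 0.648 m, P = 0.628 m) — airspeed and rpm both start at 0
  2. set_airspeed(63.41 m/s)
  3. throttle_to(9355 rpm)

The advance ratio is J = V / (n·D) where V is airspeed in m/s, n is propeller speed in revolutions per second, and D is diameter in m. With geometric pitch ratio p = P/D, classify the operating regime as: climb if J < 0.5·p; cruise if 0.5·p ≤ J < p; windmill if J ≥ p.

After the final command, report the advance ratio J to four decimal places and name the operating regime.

J = 0.6276, regime = cruise

set_propeller: D = 0.648 m, P = 0.628 m (p = P/D = 0.969136); state ← (V=0, rpm=0)
set_airspeed(63.41): V ← 63.41 m/s
throttle_to(9355): rpm ← 9355
final state: V = 63.41 m/s, rpm = 9355 → n = rpm/60 = 155.916667 rev/s
J = V / (n·D) = 63.41 / (155.916667 × 0.648) = 0.627611
regime bands: climb J<0.4846 | cruise [0.4846, 0.9691) | windmill J≥0.9691
J = 0.6276 → cruise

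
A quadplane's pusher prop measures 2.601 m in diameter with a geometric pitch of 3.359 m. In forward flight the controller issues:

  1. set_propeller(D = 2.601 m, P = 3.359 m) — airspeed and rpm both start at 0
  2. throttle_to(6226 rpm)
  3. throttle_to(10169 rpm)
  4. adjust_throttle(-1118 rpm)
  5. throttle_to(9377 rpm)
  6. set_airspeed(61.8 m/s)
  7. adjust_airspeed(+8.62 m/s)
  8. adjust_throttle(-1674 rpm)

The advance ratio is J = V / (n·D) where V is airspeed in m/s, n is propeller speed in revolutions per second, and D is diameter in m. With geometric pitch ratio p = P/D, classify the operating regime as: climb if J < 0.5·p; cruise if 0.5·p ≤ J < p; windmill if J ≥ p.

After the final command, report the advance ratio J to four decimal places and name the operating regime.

set_propeller: D = 2.601 m, P = 3.359 m (p = P/D = 1.291426); state ← (V=0, rpm=0)
throttle_to(6226): rpm ← 6226
throttle_to(10169): rpm ← 10169
adjust_throttle(-1118): rpm ← 10169 -1118 = 9051
throttle_to(9377): rpm ← 9377
set_airspeed(61.8): V ← 61.8 m/s
adjust_airspeed(+8.62): V ← 61.8 +8.62 = 70.42 m/s
adjust_throttle(-1674): rpm ← 9377 -1674 = 7703
final state: V = 70.42 m/s, rpm = 7703 → n = rpm/60 = 128.383333 rev/s
J = V / (n·D) = 70.42 / (128.383333 × 2.601) = 0.210886
regime bands: climb J<0.6457 | cruise [0.6457, 1.2914) | windmill J≥1.2914
J = 0.2109 → climb

J = 0.2109, regime = climb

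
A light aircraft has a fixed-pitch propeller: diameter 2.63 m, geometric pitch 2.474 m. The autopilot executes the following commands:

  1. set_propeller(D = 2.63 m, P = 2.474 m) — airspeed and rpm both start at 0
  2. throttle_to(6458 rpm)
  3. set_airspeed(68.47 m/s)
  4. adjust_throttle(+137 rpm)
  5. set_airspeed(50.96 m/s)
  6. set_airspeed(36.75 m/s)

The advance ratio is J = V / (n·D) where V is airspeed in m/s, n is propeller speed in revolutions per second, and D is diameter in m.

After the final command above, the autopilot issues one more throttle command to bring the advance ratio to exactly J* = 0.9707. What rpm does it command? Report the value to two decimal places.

rpm = 863.71

set_propeller: D = 2.63 m, P = 2.474 m (p = P/D = 0.940684); state ← (V=0, rpm=0)
throttle_to(6458): rpm ← 6458
set_airspeed(68.47): V ← 68.47 m/s
adjust_throttle(+137): rpm ← 6458 +137 = 6595
set_airspeed(50.96): V ← 50.96 m/s
set_airspeed(36.75): V ← 36.75 m/s
final state: V = 36.75 m/s, rpm = 6595 → n = rpm/60 = 109.916667 rev/s
target J* = 0.9707; solve J* = V/(n·D) for n: n = V/(J*·D) = 36.75/(0.9707 × 2.63) = 14.395162 rev/s
rpm = 60·n = 863.709737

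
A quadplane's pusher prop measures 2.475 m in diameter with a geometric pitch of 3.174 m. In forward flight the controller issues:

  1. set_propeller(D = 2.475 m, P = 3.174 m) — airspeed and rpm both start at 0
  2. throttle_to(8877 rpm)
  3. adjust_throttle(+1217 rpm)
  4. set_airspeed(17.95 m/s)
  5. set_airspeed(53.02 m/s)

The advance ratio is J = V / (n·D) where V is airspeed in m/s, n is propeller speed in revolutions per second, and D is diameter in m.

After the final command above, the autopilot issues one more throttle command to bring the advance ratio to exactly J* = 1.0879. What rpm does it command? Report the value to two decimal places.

rpm = 1181.48

set_propeller: D = 2.475 m, P = 3.174 m (p = P/D = 1.282424); state ← (V=0, rpm=0)
throttle_to(8877): rpm ← 8877
adjust_throttle(+1217): rpm ← 8877 +1217 = 10094
set_airspeed(17.95): V ← 17.95 m/s
set_airspeed(53.02): V ← 53.02 m/s
final state: V = 53.02 m/s, rpm = 10094 → n = rpm/60 = 168.233333 rev/s
target J* = 1.0879; solve J* = V/(n·D) for n: n = V/(J*·D) = 53.02/(1.0879 × 2.475) = 19.691352 rev/s
rpm = 60·n = 1181.481141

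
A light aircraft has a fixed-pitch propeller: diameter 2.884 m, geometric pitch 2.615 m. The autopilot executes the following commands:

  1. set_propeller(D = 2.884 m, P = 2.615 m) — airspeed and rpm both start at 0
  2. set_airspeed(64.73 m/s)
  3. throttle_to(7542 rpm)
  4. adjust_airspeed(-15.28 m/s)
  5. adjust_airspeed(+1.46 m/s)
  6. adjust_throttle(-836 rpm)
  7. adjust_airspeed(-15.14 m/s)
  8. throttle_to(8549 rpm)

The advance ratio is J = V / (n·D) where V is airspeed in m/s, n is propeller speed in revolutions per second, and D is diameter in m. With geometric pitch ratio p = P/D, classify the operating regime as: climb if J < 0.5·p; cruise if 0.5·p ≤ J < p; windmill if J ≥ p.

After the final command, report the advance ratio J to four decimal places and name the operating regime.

J = 0.0870, regime = climb

set_propeller: D = 2.884 m, P = 2.615 m (p = P/D = 0.906727); state ← (V=0, rpm=0)
set_airspeed(64.73): V ← 64.73 m/s
throttle_to(7542): rpm ← 7542
adjust_airspeed(-15.28): V ← 64.73 -15.28 = 49.45 m/s
adjust_airspeed(+1.46): V ← 49.45 +1.46 = 50.91 m/s
adjust_throttle(-836): rpm ← 7542 -836 = 6706
adjust_airspeed(-15.14): V ← 50.91 -15.14 = 35.77 m/s
throttle_to(8549): rpm ← 8549
final state: V = 35.77 m/s, rpm = 8549 → n = rpm/60 = 142.483333 rev/s
J = V / (n·D) = 35.77 / (142.483333 × 2.884) = 0.087048
regime bands: climb J<0.4534 | cruise [0.4534, 0.9067) | windmill J≥0.9067
J = 0.0870 → climb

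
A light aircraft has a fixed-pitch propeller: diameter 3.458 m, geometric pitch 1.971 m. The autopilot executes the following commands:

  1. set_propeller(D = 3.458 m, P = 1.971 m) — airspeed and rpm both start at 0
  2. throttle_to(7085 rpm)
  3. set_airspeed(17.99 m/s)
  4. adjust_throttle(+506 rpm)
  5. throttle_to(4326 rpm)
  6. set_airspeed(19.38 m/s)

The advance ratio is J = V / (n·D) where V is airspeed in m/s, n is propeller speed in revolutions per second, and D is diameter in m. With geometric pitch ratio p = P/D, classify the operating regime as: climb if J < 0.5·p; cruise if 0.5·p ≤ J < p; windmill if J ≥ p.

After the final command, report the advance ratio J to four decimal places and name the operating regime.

J = 0.0777, regime = climb

set_propeller: D = 3.458 m, P = 1.971 m (p = P/D = 0.569983); state ← (V=0, rpm=0)
throttle_to(7085): rpm ← 7085
set_airspeed(17.99): V ← 17.99 m/s
adjust_throttle(+506): rpm ← 7085 +506 = 7591
throttle_to(4326): rpm ← 4326
set_airspeed(19.38): V ← 19.38 m/s
final state: V = 19.38 m/s, rpm = 4326 → n = rpm/60 = 72.100000 rev/s
J = V / (n·D) = 19.38 / (72.100000 × 3.458) = 0.077731
regime bands: climb J<0.2850 | cruise [0.2850, 0.5700) | windmill J≥0.5700
J = 0.0777 → climb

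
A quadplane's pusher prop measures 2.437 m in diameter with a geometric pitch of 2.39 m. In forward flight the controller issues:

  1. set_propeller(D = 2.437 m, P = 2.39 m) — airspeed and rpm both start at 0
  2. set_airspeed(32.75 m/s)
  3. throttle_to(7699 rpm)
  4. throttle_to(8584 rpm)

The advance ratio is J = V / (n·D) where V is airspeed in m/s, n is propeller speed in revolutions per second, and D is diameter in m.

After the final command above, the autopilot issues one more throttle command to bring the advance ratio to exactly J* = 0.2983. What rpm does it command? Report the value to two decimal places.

set_propeller: D = 2.437 m, P = 2.39 m (p = P/D = 0.980714); state ← (V=0, rpm=0)
set_airspeed(32.75): V ← 32.75 m/s
throttle_to(7699): rpm ← 7699
throttle_to(8584): rpm ← 8584
final state: V = 32.75 m/s, rpm = 8584 → n = rpm/60 = 143.066667 rev/s
target J* = 0.2983; solve J* = V/(n·D) for n: n = V/(J*·D) = 32.75/(0.2983 × 2.437) = 45.050801 rev/s
rpm = 60·n = 2703.048089

rpm = 2703.05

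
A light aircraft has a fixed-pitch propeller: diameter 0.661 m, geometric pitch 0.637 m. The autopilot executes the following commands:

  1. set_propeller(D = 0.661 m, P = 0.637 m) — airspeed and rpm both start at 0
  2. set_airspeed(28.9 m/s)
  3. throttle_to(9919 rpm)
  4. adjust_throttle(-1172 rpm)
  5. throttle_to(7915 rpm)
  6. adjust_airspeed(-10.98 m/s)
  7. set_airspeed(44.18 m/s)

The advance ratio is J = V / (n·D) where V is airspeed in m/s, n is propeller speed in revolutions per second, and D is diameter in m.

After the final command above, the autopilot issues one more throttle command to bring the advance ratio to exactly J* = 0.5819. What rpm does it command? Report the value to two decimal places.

rpm = 6891.71

set_propeller: D = 0.661 m, P = 0.637 m (p = P/D = 0.963691); state ← (V=0, rpm=0)
set_airspeed(28.9): V ← 28.9 m/s
throttle_to(9919): rpm ← 9919
adjust_throttle(-1172): rpm ← 9919 -1172 = 8747
throttle_to(7915): rpm ← 7915
adjust_airspeed(-10.98): V ← 28.9 -10.98 = 17.92 m/s
set_airspeed(44.18): V ← 44.18 m/s
final state: V = 44.18 m/s, rpm = 7915 → n = rpm/60 = 131.916667 rev/s
target J* = 0.5819; solve J* = V/(n·D) for n: n = V/(J*·D) = 44.18/(0.5819 × 0.661) = 114.861873 rev/s
rpm = 60·n = 6891.712396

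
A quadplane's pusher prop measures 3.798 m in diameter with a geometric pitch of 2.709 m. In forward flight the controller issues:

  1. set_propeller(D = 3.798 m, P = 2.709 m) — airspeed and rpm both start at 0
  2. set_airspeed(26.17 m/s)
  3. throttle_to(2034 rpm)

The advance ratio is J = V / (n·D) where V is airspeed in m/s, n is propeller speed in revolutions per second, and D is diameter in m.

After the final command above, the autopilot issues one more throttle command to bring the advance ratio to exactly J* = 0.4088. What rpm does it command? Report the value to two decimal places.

set_propeller: D = 3.798 m, P = 2.709 m (p = P/D = 0.713270); state ← (V=0, rpm=0)
set_airspeed(26.17): V ← 26.17 m/s
throttle_to(2034): rpm ← 2034
final state: V = 26.17 m/s, rpm = 2034 → n = rpm/60 = 33.900000 rev/s
target J* = 0.4088; solve J* = V/(n·D) for n: n = V/(J*·D) = 26.17/(0.4088 × 3.798) = 16.855354 rev/s
rpm = 60·n = 1011.321233

rpm = 1011.32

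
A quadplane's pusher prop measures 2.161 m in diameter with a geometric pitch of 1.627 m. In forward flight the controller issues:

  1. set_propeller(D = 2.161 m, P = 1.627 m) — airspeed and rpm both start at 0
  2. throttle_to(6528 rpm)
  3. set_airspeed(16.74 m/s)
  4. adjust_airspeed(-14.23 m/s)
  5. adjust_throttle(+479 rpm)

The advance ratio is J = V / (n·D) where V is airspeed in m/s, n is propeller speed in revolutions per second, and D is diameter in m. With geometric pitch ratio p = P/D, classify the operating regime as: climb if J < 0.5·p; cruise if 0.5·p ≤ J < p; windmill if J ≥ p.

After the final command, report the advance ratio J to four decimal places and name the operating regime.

J = 0.0099, regime = climb

set_propeller: D = 2.161 m, P = 1.627 m (p = P/D = 0.752892); state ← (V=0, rpm=0)
throttle_to(6528): rpm ← 6528
set_airspeed(16.74): V ← 16.74 m/s
adjust_airspeed(-14.23): V ← 16.74 -14.23 = 2.51 m/s
adjust_throttle(+479): rpm ← 6528 +479 = 7007
final state: V = 2.51 m/s, rpm = 7007 → n = rpm/60 = 116.783333 rev/s
J = V / (n·D) = 2.51 / (116.783333 × 2.161) = 0.009946
regime bands: climb J<0.3764 | cruise [0.3764, 0.7529) | windmill J≥0.7529
J = 0.0099 → climb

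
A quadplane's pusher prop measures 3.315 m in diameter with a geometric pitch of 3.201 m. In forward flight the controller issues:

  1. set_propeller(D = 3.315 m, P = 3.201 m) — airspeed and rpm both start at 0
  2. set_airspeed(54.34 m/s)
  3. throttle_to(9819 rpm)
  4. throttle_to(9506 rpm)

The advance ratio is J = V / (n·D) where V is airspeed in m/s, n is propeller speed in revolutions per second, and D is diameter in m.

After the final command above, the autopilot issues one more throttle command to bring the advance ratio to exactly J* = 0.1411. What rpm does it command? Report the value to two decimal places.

set_propeller: D = 3.315 m, P = 3.201 m (p = P/D = 0.965611); state ← (V=0, rpm=0)
set_airspeed(54.34): V ← 54.34 m/s
throttle_to(9819): rpm ← 9819
throttle_to(9506): rpm ← 9506
final state: V = 54.34 m/s, rpm = 9506 → n = rpm/60 = 158.433333 rev/s
target J* = 0.1411; solve J* = V/(n·D) for n: n = V/(J*·D) = 54.34/(0.1411 × 3.315) = 116.174039 rev/s
rpm = 60·n = 6970.442323

rpm = 6970.44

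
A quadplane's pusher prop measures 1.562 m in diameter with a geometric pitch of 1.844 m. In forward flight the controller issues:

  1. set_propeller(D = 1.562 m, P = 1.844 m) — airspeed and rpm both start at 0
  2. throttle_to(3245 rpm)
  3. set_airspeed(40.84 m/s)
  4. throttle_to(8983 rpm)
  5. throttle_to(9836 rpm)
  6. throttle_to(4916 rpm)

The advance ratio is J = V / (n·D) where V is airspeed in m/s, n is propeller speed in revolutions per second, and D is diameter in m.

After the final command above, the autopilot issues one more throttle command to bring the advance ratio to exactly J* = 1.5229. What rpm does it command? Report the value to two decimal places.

rpm = 1030.11

set_propeller: D = 1.562 m, P = 1.844 m (p = P/D = 1.180538); state ← (V=0, rpm=0)
throttle_to(3245): rpm ← 3245
set_airspeed(40.84): V ← 40.84 m/s
throttle_to(8983): rpm ← 8983
throttle_to(9836): rpm ← 9836
throttle_to(4916): rpm ← 4916
final state: V = 40.84 m/s, rpm = 4916 → n = rpm/60 = 81.933333 rev/s
target J* = 1.5229; solve J* = V/(n·D) for n: n = V/(J*·D) = 40.84/(1.5229 × 1.562) = 17.168538 rev/s
rpm = 60·n = 1030.112287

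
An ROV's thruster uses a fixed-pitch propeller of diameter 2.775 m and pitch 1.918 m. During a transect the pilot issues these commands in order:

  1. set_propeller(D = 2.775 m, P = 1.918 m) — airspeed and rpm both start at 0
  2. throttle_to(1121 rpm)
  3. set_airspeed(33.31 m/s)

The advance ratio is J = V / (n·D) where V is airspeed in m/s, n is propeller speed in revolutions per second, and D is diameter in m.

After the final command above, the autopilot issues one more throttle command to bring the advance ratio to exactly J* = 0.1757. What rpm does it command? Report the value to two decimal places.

set_propeller: D = 2.775 m, P = 1.918 m (p = P/D = 0.691171); state ← (V=0, rpm=0)
throttle_to(1121): rpm ← 1121
set_airspeed(33.31): V ← 33.31 m/s
final state: V = 33.31 m/s, rpm = 1121 → n = rpm/60 = 18.683333 rev/s
target J* = 0.1757; solve J* = V/(n·D) for n: n = V/(J*·D) = 33.31/(0.1757 × 2.775) = 68.318746 rev/s
rpm = 60·n = 4099.124737

rpm = 4099.12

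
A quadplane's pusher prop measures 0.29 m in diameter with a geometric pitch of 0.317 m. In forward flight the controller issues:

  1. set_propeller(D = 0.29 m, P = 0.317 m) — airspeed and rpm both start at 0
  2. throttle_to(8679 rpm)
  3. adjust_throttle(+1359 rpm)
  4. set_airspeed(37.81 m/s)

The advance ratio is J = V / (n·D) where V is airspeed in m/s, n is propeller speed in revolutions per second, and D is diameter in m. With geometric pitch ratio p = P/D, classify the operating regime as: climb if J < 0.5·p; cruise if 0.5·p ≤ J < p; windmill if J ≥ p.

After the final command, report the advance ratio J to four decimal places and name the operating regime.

J = 0.7793, regime = cruise

set_propeller: D = 0.29 m, P = 0.317 m (p = P/D = 1.093103); state ← (V=0, rpm=0)
throttle_to(8679): rpm ← 8679
adjust_throttle(+1359): rpm ← 8679 +1359 = 10038
set_airspeed(37.81): V ← 37.81 m/s
final state: V = 37.81 m/s, rpm = 10038 → n = rpm/60 = 167.300000 rev/s
J = V / (n·D) = 37.81 / (167.300000 × 0.29) = 0.779314
regime bands: climb J<0.5466 | cruise [0.5466, 1.0931) | windmill J≥1.0931
J = 0.7793 → cruise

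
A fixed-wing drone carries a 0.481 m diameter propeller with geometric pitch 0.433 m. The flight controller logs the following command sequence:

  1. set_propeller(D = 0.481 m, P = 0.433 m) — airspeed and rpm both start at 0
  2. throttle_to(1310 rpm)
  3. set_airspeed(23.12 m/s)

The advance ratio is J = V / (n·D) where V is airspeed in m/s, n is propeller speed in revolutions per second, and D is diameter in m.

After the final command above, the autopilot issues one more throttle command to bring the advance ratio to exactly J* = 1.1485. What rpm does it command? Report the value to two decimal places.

set_propeller: D = 0.481 m, P = 0.433 m (p = P/D = 0.900208); state ← (V=0, rpm=0)
throttle_to(1310): rpm ← 1310
set_airspeed(23.12): V ← 23.12 m/s
final state: V = 23.12 m/s, rpm = 1310 → n = rpm/60 = 21.833333 rev/s
target J* = 1.1485; solve J* = V/(n·D) for n: n = V/(J*·D) = 23.12/(1.1485 × 0.481) = 41.851570 rev/s
rpm = 60·n = 2511.094196

rpm = 2511.09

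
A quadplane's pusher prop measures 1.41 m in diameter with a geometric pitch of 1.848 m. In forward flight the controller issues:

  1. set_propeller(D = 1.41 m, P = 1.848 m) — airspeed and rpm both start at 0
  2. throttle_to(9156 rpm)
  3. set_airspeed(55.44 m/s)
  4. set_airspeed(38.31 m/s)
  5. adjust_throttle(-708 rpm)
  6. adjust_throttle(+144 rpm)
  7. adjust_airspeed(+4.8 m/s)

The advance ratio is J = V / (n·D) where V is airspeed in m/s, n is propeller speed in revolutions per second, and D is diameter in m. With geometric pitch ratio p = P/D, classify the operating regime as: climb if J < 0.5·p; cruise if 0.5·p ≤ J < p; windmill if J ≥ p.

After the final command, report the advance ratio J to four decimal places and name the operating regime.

J = 0.2135, regime = climb

set_propeller: D = 1.41 m, P = 1.848 m (p = P/D = 1.310638); state ← (V=0, rpm=0)
throttle_to(9156): rpm ← 9156
set_airspeed(55.44): V ← 55.44 m/s
set_airspeed(38.31): V ← 38.31 m/s
adjust_throttle(-708): rpm ← 9156 -708 = 8448
adjust_throttle(+144): rpm ← 8448 +144 = 8592
adjust_airspeed(+4.8): V ← 38.31 +4.8 = 43.11 m/s
final state: V = 43.11 m/s, rpm = 8592 → n = rpm/60 = 143.200000 rev/s
J = V / (n·D) = 43.11 / (143.200000 × 1.41) = 0.213509
regime bands: climb J<0.6553 | cruise [0.6553, 1.3106) | windmill J≥1.3106
J = 0.2135 → climb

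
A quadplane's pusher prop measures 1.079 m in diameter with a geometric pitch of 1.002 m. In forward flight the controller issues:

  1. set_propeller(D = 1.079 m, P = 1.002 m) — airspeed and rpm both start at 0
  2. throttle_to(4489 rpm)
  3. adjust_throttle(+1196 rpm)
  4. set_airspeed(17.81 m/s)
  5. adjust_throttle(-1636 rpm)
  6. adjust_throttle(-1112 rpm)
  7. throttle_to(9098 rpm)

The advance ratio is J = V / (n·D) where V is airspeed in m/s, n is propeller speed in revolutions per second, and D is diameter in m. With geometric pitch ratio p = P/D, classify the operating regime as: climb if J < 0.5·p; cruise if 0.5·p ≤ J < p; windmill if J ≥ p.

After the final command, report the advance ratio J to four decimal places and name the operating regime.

set_propeller: D = 1.079 m, P = 1.002 m (p = P/D = 0.928638); state ← (V=0, rpm=0)
throttle_to(4489): rpm ← 4489
adjust_throttle(+1196): rpm ← 4489 +1196 = 5685
set_airspeed(17.81): V ← 17.81 m/s
adjust_throttle(-1636): rpm ← 5685 -1636 = 4049
adjust_throttle(-1112): rpm ← 4049 -1112 = 2937
throttle_to(9098): rpm ← 9098
final state: V = 17.81 m/s, rpm = 9098 → n = rpm/60 = 151.633333 rev/s
J = V / (n·D) = 17.81 / (151.633333 × 1.079) = 0.108855
regime bands: climb J<0.4643 | cruise [0.4643, 0.9286) | windmill J≥0.9286
J = 0.1089 → climb

J = 0.1089, regime = climb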